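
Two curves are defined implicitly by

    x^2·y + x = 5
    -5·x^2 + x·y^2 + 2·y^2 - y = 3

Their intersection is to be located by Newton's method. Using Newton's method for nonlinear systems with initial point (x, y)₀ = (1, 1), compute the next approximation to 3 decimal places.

(1.375, 2.875)

At (1, 1): F = (-3.000, -6.000).
Jacobian J = [[2·x·y + 1, x^2], [-10·x + y^2, 2·x·y + 4·y - 1]].
At the point, J = [[3.000, 1.000], [-9.000, 5.000]] (det J = 24.000).
Solving J·Δ = −F gives Δ = (0.375, 1.875).
Then the next iterate is (x, y)₁ = (1.375, 2.875).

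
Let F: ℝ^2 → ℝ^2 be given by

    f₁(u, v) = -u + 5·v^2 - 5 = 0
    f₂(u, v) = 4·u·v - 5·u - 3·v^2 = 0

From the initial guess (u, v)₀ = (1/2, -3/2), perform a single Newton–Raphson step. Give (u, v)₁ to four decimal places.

(-0.1847, -1.0710)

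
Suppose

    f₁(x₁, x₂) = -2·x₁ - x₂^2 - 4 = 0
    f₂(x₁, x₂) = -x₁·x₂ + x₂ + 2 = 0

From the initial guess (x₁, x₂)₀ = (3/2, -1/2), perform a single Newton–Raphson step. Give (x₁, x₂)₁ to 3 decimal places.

(-1.250, 1.250)

At (3/2, -1/2): F = (-7.250, 2.250).
Jacobian J = [[-2, -2·x₂], [-x₂, -x₁ + 1]].
At the point, J = [[-2.000, 1.000], [0.500, -0.500]] (det J = 0.500).
Solving J·Δ = −F gives Δ = (-2.750, 1.750).
Then the next iterate is (x₁, x₂)₁ = (-1.250, 1.250).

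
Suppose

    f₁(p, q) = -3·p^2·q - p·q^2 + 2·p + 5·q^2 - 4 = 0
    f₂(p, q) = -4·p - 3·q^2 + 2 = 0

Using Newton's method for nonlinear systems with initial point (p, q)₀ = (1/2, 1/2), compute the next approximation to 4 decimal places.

(-0.1711, 1.1447)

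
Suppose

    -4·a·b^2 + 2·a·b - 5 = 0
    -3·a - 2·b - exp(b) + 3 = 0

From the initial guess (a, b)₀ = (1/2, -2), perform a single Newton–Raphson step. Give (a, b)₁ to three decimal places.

(0.733, 0.185)

At (1/2, -2): F = (-15.000, 5.36466).
Jacobian J = [[-4·b^2 + 2·b, -8·a·b + 2·a], [-3, -exp(b) - 2]].
At the point, J = [[-20.000, 9.000], [-3.000, -2.13534]] (det J = 69.70671).
Solving J·Δ = −F gives Δ = (0.233, 2.185).
Then the next iterate is (a, b)₁ = (0.733, 0.185).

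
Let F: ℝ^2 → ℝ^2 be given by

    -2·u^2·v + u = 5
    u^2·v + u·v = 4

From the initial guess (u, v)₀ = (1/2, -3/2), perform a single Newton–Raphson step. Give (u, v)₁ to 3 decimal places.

At (1/2, -3/2): F = (-3.750, -5.125).
Jacobian J = [[-4·u·v + 1, -2·u^2], [2·u·v + v, u^2 + u]].
At the point, J = [[4.000, -0.500], [-3.000, 0.750]] (det J = 1.500).
Solving J·Δ = −F gives Δ = (3.583, 21.167).
Then the next iterate is (u, v)₁ = (4.083, 19.667).

(4.083, 19.667)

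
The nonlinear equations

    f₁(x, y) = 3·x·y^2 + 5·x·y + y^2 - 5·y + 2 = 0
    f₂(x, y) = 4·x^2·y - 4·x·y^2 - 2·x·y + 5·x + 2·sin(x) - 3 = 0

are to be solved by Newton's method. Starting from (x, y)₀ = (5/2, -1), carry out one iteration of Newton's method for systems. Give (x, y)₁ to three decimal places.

At (5/2, -1): F = (3.000, -19.30306).
Jacobian J = [[3·y^2 + 5·y, 6·x·y + 5·x + 2·y - 5], [8·x·y - 4·y^2 - 2·y + 2·cos(x) + 5, 4·x^2 - 8·x·y - 2·x]].
At the point, J = [[-2.000, -9.500], [-18.60229, 40.000]] (det J = -256.72173).
Solving J·Δ = −F gives Δ = (-0.247, 0.368).
Then the next iterate is (x, y)₁ = (2.253, -0.632).

(2.253, -0.632)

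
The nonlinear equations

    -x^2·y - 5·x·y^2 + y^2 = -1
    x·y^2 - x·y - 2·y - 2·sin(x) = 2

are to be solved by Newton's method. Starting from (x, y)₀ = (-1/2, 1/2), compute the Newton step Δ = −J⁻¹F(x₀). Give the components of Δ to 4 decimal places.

(-0.3402, -0.6170)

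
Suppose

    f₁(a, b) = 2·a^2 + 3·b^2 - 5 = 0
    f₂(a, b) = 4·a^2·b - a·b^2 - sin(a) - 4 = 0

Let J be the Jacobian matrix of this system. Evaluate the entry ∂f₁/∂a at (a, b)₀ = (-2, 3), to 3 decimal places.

-8.000

∂f₁/∂a = 4·a.
At (-2, 3) this is -8.000.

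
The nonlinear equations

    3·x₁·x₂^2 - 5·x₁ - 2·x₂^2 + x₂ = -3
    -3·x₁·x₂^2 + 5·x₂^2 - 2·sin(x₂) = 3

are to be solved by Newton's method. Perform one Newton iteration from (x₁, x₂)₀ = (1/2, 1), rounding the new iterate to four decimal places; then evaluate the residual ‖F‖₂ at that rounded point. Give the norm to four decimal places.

1.7409

At (1/2, 1): F = (1.0000, -1.182942).
Jacobian J = [[3·x₂^2 - 5, 6·x₁·x₂ - 4·x₂ + 1], [-3·x₂^2, -6·x₁·x₂ + 10·x₂ - 2·cos(x₂)]].
At the point, J = [[-2.0000, 0.0000], [-3.0000, 5.919395]] (det J = -11.838791).
Solving J·Δ = −F gives Δ = (0.5000, 0.4532).
Then the next iterate is (x₁, x₂)₁ = (1.0000, 1.4532).
Re-evaluating at (1.0000, 1.4532): F = (1.564990, -0.762607), so ‖F‖₂ = 1.7409.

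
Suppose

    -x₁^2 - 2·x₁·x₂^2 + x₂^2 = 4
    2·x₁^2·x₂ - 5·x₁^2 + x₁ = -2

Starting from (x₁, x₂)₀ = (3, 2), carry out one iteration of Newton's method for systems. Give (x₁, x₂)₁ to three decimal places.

(1.085, 1.690)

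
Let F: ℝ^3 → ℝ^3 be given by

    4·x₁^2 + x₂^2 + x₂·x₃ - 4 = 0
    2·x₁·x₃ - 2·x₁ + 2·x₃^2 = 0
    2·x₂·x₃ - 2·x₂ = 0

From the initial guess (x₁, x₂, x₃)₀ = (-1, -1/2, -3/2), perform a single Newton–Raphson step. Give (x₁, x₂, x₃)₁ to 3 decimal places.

At (-1, -1/2, -3/2): F = (1.000, 9.500, 2.500).
Jacobian J = [[8·x₁, 2·x₂ + x₃, x₂], [2·x₃ - 2, 0, 2·x₁ + 4·x₃], [0, 2·x₃ - 2, 2·x₂]].
At the point, J = [[-8.000, -2.500, -0.500], [-5.000, 0.000, -8.000], [0.000, -5.000, -1.000]] (det J = 320.000).
Solving J·Δ = −F gives Δ = (-0.031, 0.259, 1.207).
Then the next iterate is (x₁, x₂, x₃)₁ = (-1.031, -0.241, -0.293).

(-1.031, -0.241, -0.293)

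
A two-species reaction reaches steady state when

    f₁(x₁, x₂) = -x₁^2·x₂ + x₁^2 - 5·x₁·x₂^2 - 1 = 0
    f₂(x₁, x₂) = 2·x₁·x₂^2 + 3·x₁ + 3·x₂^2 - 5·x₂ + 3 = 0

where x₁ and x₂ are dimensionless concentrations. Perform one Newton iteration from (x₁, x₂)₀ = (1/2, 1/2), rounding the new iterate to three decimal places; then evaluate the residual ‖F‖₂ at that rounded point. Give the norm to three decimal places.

At (1/2, 1/2): F = (-1.500, 3.000).
Jacobian J = [[-2·x₁·x₂ + 2·x₁ - 5·x₂^2, -x₁^2 - 10·x₁·x₂], [2·x₂^2 + 3, 4·x₁·x₂ + 6·x₂ - 5]].
At the point, J = [[-0.750, -2.750], [3.500, -1.000]] (det J = 10.375).
Solving J·Δ = −F gives Δ = (-0.940, -0.289).
Then the next iterate is (x₁, x₂)₁ = (-0.440, 0.211).
Re-evaluating at (-0.440, 0.211): F = (-0.74930, 0.71938), so ‖F‖₂ = 1.039.

1.039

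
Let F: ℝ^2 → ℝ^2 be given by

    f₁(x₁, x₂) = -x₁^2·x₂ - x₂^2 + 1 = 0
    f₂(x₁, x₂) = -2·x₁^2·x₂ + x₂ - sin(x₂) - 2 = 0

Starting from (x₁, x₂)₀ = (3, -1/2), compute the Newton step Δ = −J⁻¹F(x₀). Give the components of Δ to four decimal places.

(-6.7502, -1.8751)

At (3, -1/2): F = (5.2500, 6.979426).
Jacobian J = [[-2·x₁·x₂, -x₁^2 - 2·x₂], [-4·x₁·x₂, -2·x₁^2 - cos(x₂) + 1]].
At the point, J = [[3.0000, -8.0000], [6.0000, -17.877583]] (det J = -5.632748).
Solving J·Δ = −F gives Δ = (-6.7502, -1.8751).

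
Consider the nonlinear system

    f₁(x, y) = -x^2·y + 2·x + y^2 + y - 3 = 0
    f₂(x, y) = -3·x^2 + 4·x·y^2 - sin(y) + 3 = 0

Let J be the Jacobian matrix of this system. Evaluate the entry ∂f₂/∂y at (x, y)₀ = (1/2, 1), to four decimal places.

3.4597

∂f₂/∂y = 8·x·y - cos(y).
At (1/2, 1) this is 3.4597.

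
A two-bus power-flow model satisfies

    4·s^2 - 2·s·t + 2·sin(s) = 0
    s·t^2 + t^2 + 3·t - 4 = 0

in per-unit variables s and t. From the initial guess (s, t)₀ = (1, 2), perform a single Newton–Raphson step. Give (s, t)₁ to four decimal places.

(0.3972, 1.3101)

At (1, 2): F = (1.682942, 10.0000).
Jacobian J = [[8·s - 2·t + 2·cos(s), -2·s], [t^2, 2·s·t + 2·t + 3]].
At the point, J = [[5.080605, -2.0000], [4.0000, 11.0000]] (det J = 63.886651).
Solving J·Δ = −F gives Δ = (-0.6028, -0.6899).
Then the next iterate is (s, t)₁ = (0.3972, 1.3101).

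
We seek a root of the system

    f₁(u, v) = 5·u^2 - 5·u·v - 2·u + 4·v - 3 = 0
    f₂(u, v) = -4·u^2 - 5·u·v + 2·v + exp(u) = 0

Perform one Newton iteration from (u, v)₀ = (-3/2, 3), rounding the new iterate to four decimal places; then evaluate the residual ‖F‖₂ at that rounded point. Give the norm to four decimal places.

At (-3/2, 3): F = (45.7500, 19.723130).
Jacobian J = [[10·u - 5·v - 2, -5·u + 4], [-8·u - 5·v + exp(u), -5·u + 2]].
At the point, J = [[-32.0000, 11.5000], [-2.776870, 9.5000]] (det J = -272.065997).
Solving J·Δ = −F gives Δ = (0.7638, -1.8529).
Then the next iterate is (u, v)₁ = (-0.7362, 1.1471).
Re-evaluating at (-0.7362, 1.1471): F = (9.993227, 4.827644), so ‖F‖₂ = 11.0982.

11.0982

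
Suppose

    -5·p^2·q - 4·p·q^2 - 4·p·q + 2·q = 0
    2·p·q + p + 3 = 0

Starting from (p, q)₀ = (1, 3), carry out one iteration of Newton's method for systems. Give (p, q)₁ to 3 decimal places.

(-2.213, 9.246)

At (1, 3): F = (-57.000, 10.000).
Jacobian J = [[-10·p·q - 4·q^2 - 4·q, -5·p^2 - 8·p·q - 4·p + 2], [2·q + 1, 2·p]].
At the point, J = [[-78.000, -31.000], [7.000, 2.000]] (det J = 61.000).
Solving J·Δ = −F gives Δ = (-3.213, 6.246).
Then the next iterate is (p, q)₁ = (-2.213, 9.246).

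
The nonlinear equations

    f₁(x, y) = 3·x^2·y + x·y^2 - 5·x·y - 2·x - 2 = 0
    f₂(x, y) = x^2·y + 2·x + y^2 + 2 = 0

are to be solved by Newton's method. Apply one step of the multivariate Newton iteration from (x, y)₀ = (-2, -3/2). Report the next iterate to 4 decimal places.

(-1.3670, -0.8143)

At (-2, -3/2): F = (-35.5000, -5.7500).
Jacobian J = [[6·x·y + y^2 - 5·y - 2, 3·x^2 + 2·x·y - 5·x], [2·x·y + 2, x^2 + 2·y]].
At the point, J = [[25.7500, 28.0000], [8.0000, 1.0000]] (det J = -198.2500).
Solving J·Δ = −F gives Δ = (0.6330, 0.6857).
Then the next iterate is (x, y)₁ = (-1.3670, -0.8143).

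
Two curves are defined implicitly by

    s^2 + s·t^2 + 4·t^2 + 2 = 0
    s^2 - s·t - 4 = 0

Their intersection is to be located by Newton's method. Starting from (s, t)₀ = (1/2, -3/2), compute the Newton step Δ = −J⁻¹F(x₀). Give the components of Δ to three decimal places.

(1.453, 1.267)

At (1/2, -3/2): F = (12.375, -3.000).
Jacobian J = [[2·s + t^2, 2·s·t + 8·t], [2·s - t, -s]].
At the point, J = [[3.250, -13.500], [2.500, -0.500]] (det J = 32.125).
Solving J·Δ = −F gives Δ = (1.453, 1.267).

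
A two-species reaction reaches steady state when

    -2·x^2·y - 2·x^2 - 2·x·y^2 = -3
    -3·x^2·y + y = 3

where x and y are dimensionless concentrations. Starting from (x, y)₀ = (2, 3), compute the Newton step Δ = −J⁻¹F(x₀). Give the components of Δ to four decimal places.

(-0.7259, -0.8970)

At (2, 3): F = (-65.0000, -36.0000).
Jacobian J = [[-4·x·y - 4·x - 2·y^2, -2·x^2 - 4·x·y], [-6·x·y, -3·x^2 + 1]].
At the point, J = [[-50.0000, -32.0000], [-36.0000, -11.0000]] (det J = -602.0000).
Solving J·Δ = −F gives Δ = (-0.7259, -0.8970).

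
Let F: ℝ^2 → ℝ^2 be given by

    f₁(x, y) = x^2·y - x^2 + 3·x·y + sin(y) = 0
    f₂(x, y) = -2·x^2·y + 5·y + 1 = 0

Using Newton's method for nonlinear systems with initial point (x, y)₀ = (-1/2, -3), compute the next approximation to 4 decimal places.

At (-1/2, -3): F = (3.358880, -12.5000).
Jacobian J = [[2·x·y - 2·x + 3·y, x^2 + 3·x + cos(y)], [-4·x·y, -2·x^2 + 5]].
At the point, J = [[-5.0000, -2.239992], [-6.0000, 4.5000]] (det J = -35.939955).
Solving J·Δ = −F gives Δ = (-0.3585, 2.2998).
Then the next iterate is (x, y)₁ = (-0.8585, -0.7002).

(-0.8585, -0.7002)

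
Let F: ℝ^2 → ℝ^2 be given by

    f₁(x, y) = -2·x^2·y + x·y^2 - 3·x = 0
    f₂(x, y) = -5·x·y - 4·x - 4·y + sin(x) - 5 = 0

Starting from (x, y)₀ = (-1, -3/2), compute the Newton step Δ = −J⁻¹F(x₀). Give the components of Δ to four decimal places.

At (-1, -3/2): F = (3.7500, -3.341471).
Jacobian J = [[-4·x·y + y^2 - 3, -2·x^2 + 2·x·y], [-5·y + cos(x) - 4, -5·x - 4]].
At the point, J = [[-6.7500, 1.0000], [4.040302, 1.0000]] (det J = -10.790302).
Solving J·Δ = −F gives Δ = (0.6572, 0.6862).

(0.6572, 0.6862)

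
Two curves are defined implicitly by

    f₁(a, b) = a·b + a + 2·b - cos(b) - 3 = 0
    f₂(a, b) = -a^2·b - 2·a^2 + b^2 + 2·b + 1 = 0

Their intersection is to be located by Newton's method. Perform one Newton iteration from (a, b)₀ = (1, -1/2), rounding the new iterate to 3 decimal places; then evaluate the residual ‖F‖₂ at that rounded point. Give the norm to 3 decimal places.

At (1, -1/2): F = (-4.37758, -1.250).
Jacobian J = [[b + 1, a + sin(b) + 2], [-2·a·b - 4·a, -a^2 + 2·b + 2]].
At the point, J = [[0.500, 2.52057], [-3.000, 0.000]] (det J = 7.56172).
Solving J·Δ = −F gives Δ = (-0.417, 1.819).
Then the next iterate is (a, b)₁ = (0.583, 1.319).
Re-evaluating at (0.583, 1.319): F = (0.74083, 4.24967), so ‖F‖₂ = 4.314.

4.314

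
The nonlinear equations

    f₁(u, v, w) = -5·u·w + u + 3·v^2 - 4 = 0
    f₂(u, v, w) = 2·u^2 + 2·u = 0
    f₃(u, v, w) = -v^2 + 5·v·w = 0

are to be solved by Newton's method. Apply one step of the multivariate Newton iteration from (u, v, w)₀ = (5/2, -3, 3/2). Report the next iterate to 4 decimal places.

(1.0417, -1.5477, 0.7071)

At (5/2, -3, 3/2): F = (6.7500, 17.5000, -31.5000).
Jacobian J = [[-5·w + 1, 6·v, -5·u], [4·u + 2, 0, 0], [0, -2·v + 5·w, 5·v]].
At the point, J = [[-6.5000, -18.0000, -12.5000], [12.0000, 0.0000, 0.0000], [0.0000, 13.5000, -15.0000]] (det J = -5265.0000).
Solving J·Δ = −F gives Δ = (-1.4583, 1.4523, -0.7929).
Then the next iterate is (u, v, w)₁ = (1.0417, -1.5477, 0.7071).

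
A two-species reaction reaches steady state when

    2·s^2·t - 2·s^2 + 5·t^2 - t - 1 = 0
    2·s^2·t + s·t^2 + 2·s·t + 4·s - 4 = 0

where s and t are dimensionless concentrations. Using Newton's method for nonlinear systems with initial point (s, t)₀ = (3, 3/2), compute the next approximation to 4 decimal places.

(1.4596, 1.2341)

At (3, 3/2): F = (17.7500, 50.7500).
Jacobian J = [[4·s·t - 4·s, 2·s^2 + 10·t - 1], [4·s·t + t^2 + 2·t + 4, 2·s^2 + 2·s·t + 2·s]].
At the point, J = [[6.0000, 32.0000], [27.2500, 33.0000]] (det J = -674.0000).
Solving J·Δ = −F gives Δ = (-1.5404, -0.2659).
Then the next iterate is (s, t)₁ = (1.4596, 1.2341).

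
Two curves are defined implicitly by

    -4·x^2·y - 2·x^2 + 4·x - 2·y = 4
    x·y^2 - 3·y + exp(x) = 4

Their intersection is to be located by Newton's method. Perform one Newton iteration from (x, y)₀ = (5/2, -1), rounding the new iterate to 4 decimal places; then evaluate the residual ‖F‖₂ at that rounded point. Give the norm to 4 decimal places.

7.1809

At (5/2, -1): F = (20.5000, 13.682494).
Jacobian J = [[-8·x·y - 4·x + 4, -4·x^2 - 2], [y^2 + exp(x), 2·x·y - 3]].
At the point, J = [[14.0000, -27.0000], [13.182494, -8.0000]] (det J = 243.927337).
Solving J·Δ = −F gives Δ = (-0.8422, 0.3226).
Then the next iterate is (x, y)₁ = (1.6578, -0.6774).
Re-evaluating at (1.6578, -0.6774): F = (5.936194, 4.040669), so ‖F‖₂ = 7.1809.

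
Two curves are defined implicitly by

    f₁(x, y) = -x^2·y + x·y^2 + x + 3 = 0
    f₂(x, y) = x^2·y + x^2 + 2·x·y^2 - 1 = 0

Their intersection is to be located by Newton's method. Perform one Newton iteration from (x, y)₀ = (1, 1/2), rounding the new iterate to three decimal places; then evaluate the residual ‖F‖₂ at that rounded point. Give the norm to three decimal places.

9345.775

At (1, 1/2): F = (3.750, 1.000).
Jacobian J = [[-2·x·y + y^2 + 1, -x^2 + 2·x·y], [2·x·y + 2·x + 2·y^2, x^2 + 4·x·y]].
At the point, J = [[0.250, 0.000], [3.500, 3.000]] (det J = 0.750).
Solving J·Δ = −F gives Δ = (-15.000, 17.167).
Then the next iterate is (x, y)₁ = (-14.000, 17.667).
Re-evaluating at (-14.000, 17.667): F = (-7843.45245, -5081.70889), so ‖F‖₂ = 9345.775.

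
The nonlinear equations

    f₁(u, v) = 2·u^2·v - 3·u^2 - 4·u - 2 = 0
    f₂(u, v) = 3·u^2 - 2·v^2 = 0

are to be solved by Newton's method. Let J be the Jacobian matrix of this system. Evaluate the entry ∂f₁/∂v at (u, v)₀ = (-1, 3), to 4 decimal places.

2.0000

∂f₁/∂v = 2·u^2.
At (-1, 3) this is 2.0000.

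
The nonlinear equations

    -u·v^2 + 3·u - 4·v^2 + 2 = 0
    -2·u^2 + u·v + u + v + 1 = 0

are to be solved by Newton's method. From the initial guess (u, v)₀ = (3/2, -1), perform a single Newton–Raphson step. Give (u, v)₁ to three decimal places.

(0.768, -0.958)

At (3/2, -1): F = (1.000, -4.500).
Jacobian J = [[-v^2 + 3, -2·u·v - 8·v], [-4·u + v + 1, u + 1]].
At the point, J = [[2.000, 11.000], [-6.000, 2.500]] (det J = 71.000).
Solving J·Δ = −F gives Δ = (-0.732, 0.042).
Then the next iterate is (u, v)₁ = (0.768, -0.958).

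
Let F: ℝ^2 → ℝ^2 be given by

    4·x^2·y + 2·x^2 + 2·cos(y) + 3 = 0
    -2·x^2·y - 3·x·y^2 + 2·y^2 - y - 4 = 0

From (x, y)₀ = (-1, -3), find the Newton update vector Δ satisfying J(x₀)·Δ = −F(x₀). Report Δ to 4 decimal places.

(0.1668, 1.3180)

At (-1, -3): F = (-8.979985, 50.0000).
Jacobian J = [[8·x·y + 4·x, 4·x^2 - 2·sin(y)], [-4·x·y - 3·y^2, -2·x^2 - 6·x·y + 4·y - 1]].
At the point, J = [[20.0000, 4.282240], [-39.0000, -33.0000]] (det J = -492.992639).
Solving J·Δ = −F gives Δ = (0.1668, 1.3180).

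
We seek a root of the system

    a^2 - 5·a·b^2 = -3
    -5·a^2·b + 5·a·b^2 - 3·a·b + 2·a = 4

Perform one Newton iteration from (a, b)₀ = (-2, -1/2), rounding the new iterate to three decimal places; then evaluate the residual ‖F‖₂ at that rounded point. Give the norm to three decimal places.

221.917

At (-2, -1/2): F = (9.500, -3.500).
Jacobian J = [[2·a - 5·b^2, -10·a·b], [-10·a·b + 5·b^2 - 3·b + 2, -5·a^2 + 10·a·b - 3·a]].
At the point, J = [[-5.250, -10.000], [-5.250, -4.000]] (det J = -31.500).
Solving J·Δ = −F gives Δ = (-2.317, 2.167).
Then the next iterate is (a, b)₁ = (-4.317, 1.667).
Re-evaluating at (-4.317, 1.667): F = (81.61881, -206.36214), so ‖F‖₂ = 221.917.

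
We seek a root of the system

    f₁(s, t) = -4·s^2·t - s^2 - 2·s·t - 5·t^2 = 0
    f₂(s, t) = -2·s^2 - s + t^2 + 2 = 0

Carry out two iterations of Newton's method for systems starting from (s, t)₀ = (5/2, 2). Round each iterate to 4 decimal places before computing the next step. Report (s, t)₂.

At (5/2, 2): F = (-86.2500, -9.0000).
Jacobian J = [[-8·s·t - 2·s - 2·t, -4·s^2 - 2·s - 10·t], [-4·s - 1, 2·t]].
At the point, J = [[-49.0000, -50.0000], [-11.0000, 4.0000]] (det J = -746.0000).
Solving J·Δ = −F gives Δ = (-1.0657, -0.6806).
Then the next iterate is (s, t)₁ = (1.4343, 1.3194).
Round to (1.4343, 1.3194) and repeat: F = (-25.403295, -1.807917), J = [[-20.646723, -24.291466], [-6.7372, 2.6388]].
Δ = (-0.5086, -0.6135), so (s, t)₂ = (0.9257, 0.7059).

(0.9257, 0.7059)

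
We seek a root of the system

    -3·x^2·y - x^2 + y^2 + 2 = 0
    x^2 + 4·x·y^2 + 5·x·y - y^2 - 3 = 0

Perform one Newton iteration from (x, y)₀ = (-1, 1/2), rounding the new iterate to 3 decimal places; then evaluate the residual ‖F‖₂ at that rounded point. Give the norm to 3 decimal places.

At (-1, 1/2): F = (-0.250, -5.750).
Jacobian J = [[-6·x·y - 2·x, -3·x^2 + 2·y], [2·x + 4·y^2 + 5·y, 8·x·y + 5·x - 2·y]].
At the point, J = [[5.000, -2.000], [1.500, -10.000]] (det J = -47.000).
Solving J·Δ = −F gives Δ = (-0.191, -0.604).
Then the next iterate is (x, y)₁ = (-1.191, -0.104).
Re-evaluating at (-1.191, -0.104): F = (1.03490, -1.02454), so ‖F‖₂ = 1.456.

1.456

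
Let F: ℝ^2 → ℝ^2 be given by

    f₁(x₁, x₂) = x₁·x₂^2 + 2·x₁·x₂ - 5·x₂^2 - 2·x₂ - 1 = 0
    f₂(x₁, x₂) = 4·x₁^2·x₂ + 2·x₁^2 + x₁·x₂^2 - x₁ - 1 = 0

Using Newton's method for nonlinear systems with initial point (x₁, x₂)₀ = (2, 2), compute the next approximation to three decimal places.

(1.624, 0.799)

At (2, 2): F = (-9.000, 45.000).
Jacobian J = [[x₂^2 + 2·x₂, 2·x₁·x₂ + 2·x₁ - 10·x₂ - 2], [8·x₁·x₂ + 4·x₁ + x₂^2 - 1, 4·x₁^2 + 2·x₁·x₂]].
At the point, J = [[8.000, -10.000], [43.000, 24.000]] (det J = 622.000).
Solving J·Δ = −F gives Δ = (-0.376, -1.201).
Then the next iterate is (x₁, x₂)₁ = (1.624, 0.799).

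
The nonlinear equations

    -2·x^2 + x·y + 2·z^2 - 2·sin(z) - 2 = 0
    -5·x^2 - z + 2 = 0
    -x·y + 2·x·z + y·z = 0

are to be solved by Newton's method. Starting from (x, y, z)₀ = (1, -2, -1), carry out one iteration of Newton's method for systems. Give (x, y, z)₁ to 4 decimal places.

At (1, -2, -1): F = (-2.317058, -2.0000, 2.0000).
Jacobian J = [[-4·x + y, x, 4·z - 2·cos(z)], [-10·x, 0, -1], [-y + 2·z, -x + z, 2·x + y]].
At the point, J = [[-6.0000, 1.0000, -5.080605], [-10.0000, 0.0000, -1.0000], [0.0000, -2.0000, 0.0000]] (det J = -89.612092).
Solving J·Δ = −F gives Δ = (-0.1974, 1.0000, -0.0261).
Then the next iterate is (x, y, z)₁ = (0.8026, -1.0000, -1.0261).

(0.8026, -1.0000, -1.0261)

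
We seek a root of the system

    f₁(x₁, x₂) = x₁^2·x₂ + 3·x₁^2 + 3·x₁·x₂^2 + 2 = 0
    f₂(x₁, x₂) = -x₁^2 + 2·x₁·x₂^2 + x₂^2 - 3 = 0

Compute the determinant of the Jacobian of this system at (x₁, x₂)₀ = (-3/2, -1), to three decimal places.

-68.250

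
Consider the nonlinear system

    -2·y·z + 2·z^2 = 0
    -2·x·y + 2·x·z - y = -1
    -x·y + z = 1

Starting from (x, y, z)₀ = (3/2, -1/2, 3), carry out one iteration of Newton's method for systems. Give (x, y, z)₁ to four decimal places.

At (3/2, -1/2, 3): F = (21.0000, 12.0000, 2.7500).
Jacobian J = [[0, -2·z, -2·y + 4·z], [-2·y + 2·z, -2·x - 1, 2·x], [-y, -x, 1]].
At the point, J = [[0.0000, -6.0000, 13.0000], [7.0000, -4.0000, 3.0000], [0.5000, -1.5000, 1.0000]] (det J = -77.5000).
Solving J·Δ = −F gives Δ = (-0.7484, 0.7323, -1.2774).
Then the next iterate is (x, y, z)₁ = (0.7516, 0.2323, 1.7226).

(0.7516, 0.2323, 1.7226)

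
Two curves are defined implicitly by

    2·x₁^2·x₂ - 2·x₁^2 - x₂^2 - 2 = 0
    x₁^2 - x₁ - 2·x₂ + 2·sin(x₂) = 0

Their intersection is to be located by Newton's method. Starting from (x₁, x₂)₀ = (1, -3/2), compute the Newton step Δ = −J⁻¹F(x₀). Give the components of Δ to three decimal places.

(-0.896, 0.059)

At (1, -3/2): F = (-9.250, 1.00501).
Jacobian J = [[4·x₁·x₂ - 4·x₁, 2·x₁^2 - 2·x₂], [2·x₁ - 1, 2·cos(x₂) - 2]].
At the point, J = [[-10.000, 5.000], [1.000, -1.85853]] (det J = 13.58526).
Solving J·Δ = −F gives Δ = (-0.896, 0.059).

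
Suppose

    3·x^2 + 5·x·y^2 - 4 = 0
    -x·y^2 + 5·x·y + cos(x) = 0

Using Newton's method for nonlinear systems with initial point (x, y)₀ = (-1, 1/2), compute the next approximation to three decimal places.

At (-1, 1/2): F = (-2.250, -1.70970).
Jacobian J = [[6·x + 5·y^2, 10·x·y], [-y^2 + 5·y - sin(x), -2·x·y + 5·x]].
At the point, J = [[-4.750, -5.000], [3.09147, -4.000]] (det J = 34.45735).
Solving J·Δ = −F gives Δ = (-0.013, -0.438).
Then the next iterate is (x, y)₁ = (-1.013, 0.062).

(-1.013, 0.062)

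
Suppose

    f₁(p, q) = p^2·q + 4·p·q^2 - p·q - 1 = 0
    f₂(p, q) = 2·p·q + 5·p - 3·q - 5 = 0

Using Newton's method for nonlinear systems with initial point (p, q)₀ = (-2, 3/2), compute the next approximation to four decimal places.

(0.9139, 1.1873)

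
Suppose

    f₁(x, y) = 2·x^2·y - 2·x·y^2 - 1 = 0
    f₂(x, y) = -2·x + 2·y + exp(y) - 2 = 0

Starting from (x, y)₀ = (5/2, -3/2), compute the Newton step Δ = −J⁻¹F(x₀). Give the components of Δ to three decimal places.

At (5/2, -3/2): F = (-31.000, -9.77687).
Jacobian J = [[4·x·y - 2·y^2, 2·x^2 - 4·x·y], [-2, exp(y) + 2]].
At the point, J = [[-19.500, 27.500], [-2.000, 2.22313]] (det J = 11.64896).
Solving J·Δ = −F gives Δ = (-17.164, -11.044).

(-17.164, -11.044)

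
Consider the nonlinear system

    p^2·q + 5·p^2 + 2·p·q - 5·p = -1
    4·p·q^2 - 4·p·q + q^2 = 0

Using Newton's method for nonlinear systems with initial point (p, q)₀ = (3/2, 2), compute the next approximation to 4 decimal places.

(0.8681, 1.5025)

At (3/2, 2): F = (15.2500, 16.0000).
Jacobian J = [[2·p·q + 10·p + 2·q - 5, p^2 + 2·p], [4·q^2 - 4·q, 8·p·q - 4·p + 2·q]].
At the point, J = [[20.0000, 5.2500], [8.0000, 22.0000]] (det J = 398.0000).
Solving J·Δ = −F gives Δ = (-0.6319, -0.4975).
Then the next iterate is (p, q)₁ = (0.8681, 1.5025).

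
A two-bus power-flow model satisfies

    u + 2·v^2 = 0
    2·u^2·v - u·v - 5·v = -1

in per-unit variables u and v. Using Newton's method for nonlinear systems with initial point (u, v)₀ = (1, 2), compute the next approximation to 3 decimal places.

(1.385, 0.827)

At (1, 2): F = (9.000, -7.000).
Jacobian J = [[1, 4·v], [4·u·v - v, 2·u^2 - u - 5]].
At the point, J = [[1.000, 8.000], [6.000, -4.000]] (det J = -52.000).
Solving J·Δ = −F gives Δ = (0.385, -1.173).
Then the next iterate is (u, v)₁ = (1.385, 0.827).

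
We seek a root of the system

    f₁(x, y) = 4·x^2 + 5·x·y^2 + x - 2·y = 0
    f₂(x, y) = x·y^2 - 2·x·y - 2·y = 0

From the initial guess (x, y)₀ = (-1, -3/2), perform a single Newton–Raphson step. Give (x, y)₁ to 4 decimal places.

(-0.7568, -1.1757)

At (-1, -3/2): F = (-5.2500, -2.2500).
Jacobian J = [[8·x + 5·y^2 + 1, 10·x·y - 2], [y^2 - 2·y, 2·x·y - 2·x - 2]].
At the point, J = [[4.2500, 13.0000], [5.2500, 3.0000]] (det J = -55.5000).
Solving J·Δ = −F gives Δ = (0.2432, 0.3243).
Then the next iterate is (x, y)₁ = (-0.7568, -1.1757).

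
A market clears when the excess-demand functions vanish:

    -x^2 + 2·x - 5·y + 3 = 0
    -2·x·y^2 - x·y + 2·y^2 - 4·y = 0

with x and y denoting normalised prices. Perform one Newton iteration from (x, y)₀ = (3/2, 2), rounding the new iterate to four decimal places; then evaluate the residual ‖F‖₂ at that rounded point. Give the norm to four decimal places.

4.3893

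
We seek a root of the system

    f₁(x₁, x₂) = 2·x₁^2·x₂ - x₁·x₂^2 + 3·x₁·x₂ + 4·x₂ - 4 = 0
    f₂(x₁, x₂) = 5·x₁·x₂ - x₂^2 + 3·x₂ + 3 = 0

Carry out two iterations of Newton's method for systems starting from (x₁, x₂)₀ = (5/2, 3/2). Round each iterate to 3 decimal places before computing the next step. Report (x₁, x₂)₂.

(1.778, -0.475)

At (5/2, 3/2): F = (26.375, 24.000).
Jacobian J = [[4·x₁·x₂ - x₂^2 + 3·x₂, 2·x₁^2 - 2·x₁·x₂ + 3·x₁ + 4], [5·x₂, 5·x₁ - 2·x₂ + 3]].
At the point, J = [[17.250, 16.500], [7.500, 12.500]] (det J = 91.875).
Solving J·Δ = −F gives Δ = (0.722, -2.353).
Then the next iterate is (x₁, x₂)₁ = (3.222, -0.853).
Round to (3.222, -0.853) and repeat: F = (-35.71192, -14.02844), J = [[-14.28007, 39.92530], [-4.265, 20.816]].
Δ = (-1.444, 0.378), so (x₁, x₂)₂ = (1.778, -0.475).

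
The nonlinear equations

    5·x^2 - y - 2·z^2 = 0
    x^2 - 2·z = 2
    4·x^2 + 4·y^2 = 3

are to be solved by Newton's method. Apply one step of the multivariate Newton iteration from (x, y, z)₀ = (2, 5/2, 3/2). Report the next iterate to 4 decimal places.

(-0.0341, 2.2273, -3.0682)

At (2, 5/2, 3/2): F = (13.0000, -1.0000, 38.0000).
Jacobian J = [[10·x, -1, -4·z], [2·x, 0, -2], [8·x, 8·y, 0]].
At the point, J = [[20.0000, -1.0000, -6.0000], [4.0000, 0.0000, -2.0000], [16.0000, 20.0000, 0.0000]] (det J = 352.0000).
Solving J·Δ = −F gives Δ = (-2.0341, -0.2727, -4.5682).
Then the next iterate is (x, y, z)₁ = (-0.0341, 2.2273, -3.0682).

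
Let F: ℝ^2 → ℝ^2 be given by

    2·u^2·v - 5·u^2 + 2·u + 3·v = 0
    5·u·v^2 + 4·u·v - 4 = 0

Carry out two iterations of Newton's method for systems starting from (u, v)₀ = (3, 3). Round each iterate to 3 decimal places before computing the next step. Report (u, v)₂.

At (3, 3): F = (24.000, 167.000).
Jacobian J = [[4·u·v - 10·u + 2, 2·u^2 + 3], [5·v^2 + 4·v, 10·u·v + 4·u]].
At the point, J = [[8.000, 21.000], [57.000, 102.000]] (det J = -381.000).
Solving J·Δ = −F gives Δ = (-2.780, -0.084).
Then the next iterate is (u, v)₁ = (0.220, 2.916).
Round to (0.220, 2.916) and repeat: F = (9.22827, 7.91944), J = [[2.36608, 3.09680], [54.17928, 7.29520]].
Δ = (0.284, -3.197), so (u, v)₂ = (0.504, -0.281).

(0.504, -0.281)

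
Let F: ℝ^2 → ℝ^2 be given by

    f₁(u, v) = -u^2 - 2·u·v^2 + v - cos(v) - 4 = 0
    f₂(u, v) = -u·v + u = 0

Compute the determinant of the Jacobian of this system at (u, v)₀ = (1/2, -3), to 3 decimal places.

-17.936

J = [[-2·u - 2·v^2, -4·u·v + sin(v) + 1], [-v + 1, -u]].
At the point, J = [[-19.000, 6.85888], [4.000, -0.500]].
det J = -17.936.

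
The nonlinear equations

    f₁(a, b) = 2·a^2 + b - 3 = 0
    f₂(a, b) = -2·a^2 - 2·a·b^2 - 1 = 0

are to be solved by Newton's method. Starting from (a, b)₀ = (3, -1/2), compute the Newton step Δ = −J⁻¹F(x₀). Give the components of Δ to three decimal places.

(-1.272, 0.766)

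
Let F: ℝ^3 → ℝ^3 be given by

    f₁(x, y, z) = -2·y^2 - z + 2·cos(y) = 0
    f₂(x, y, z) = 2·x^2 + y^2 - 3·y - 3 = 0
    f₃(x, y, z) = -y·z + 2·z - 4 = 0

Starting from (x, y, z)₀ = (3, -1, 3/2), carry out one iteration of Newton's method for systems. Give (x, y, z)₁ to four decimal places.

(1.5978, -0.5654, 1.5507)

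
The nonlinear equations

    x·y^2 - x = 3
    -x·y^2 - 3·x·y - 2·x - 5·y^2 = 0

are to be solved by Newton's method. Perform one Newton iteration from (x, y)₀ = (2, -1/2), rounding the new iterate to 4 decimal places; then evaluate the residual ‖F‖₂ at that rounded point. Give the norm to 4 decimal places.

6.9556

At (2, -1/2): F = (-4.5000, -2.7500).
Jacobian J = [[y^2 - 1, 2·x·y], [-y^2 - 3·y - 2, -2·x·y - 3·x - 10·y]].
At the point, J = [[-0.7500, -2.0000], [-0.7500, 1.0000]] (det J = -2.2500).
Solving J·Δ = −F gives Δ = (-4.4444, -0.5833).
Then the next iterate is (x, y)₁ = (-2.4444, -1.0833).
Re-evaluating at (-2.4444, -1.0833): F = (-3.424198, -6.054352), so ‖F‖₂ = 6.9556.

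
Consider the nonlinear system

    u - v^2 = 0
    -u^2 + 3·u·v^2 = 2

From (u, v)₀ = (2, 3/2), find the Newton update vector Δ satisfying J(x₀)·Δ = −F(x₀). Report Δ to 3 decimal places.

(-0.686, -0.312)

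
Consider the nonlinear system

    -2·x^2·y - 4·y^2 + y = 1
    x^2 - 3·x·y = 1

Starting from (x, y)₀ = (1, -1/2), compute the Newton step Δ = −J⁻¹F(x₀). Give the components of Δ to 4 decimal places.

(0.0000, 0.5000)

At (1, -1/2): F = (-1.5000, 1.5000).
Jacobian J = [[-4·x·y, -2·x^2 - 8·y + 1], [2·x - 3·y, -3·x]].
At the point, J = [[2.0000, 3.0000], [3.5000, -3.0000]] (det J = -16.5000).
Solving J·Δ = −F gives Δ = (0.0000, 0.5000).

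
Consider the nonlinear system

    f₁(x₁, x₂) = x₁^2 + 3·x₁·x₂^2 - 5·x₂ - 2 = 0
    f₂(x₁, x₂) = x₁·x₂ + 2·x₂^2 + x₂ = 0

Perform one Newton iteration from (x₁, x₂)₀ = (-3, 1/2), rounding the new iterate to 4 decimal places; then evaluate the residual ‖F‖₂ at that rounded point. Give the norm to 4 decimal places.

At (-3, 1/2): F = (2.2500, -0.5000).
Jacobian J = [[2·x₁ + 3·x₂^2, 6·x₁·x₂ - 5], [x₂, x₁ + 4·x₂ + 1]].
At the point, J = [[-5.2500, -14.0000], [0.5000, 0.0000]] (det J = 7.0000).
Solving J·Δ = −F gives Δ = (1.0000, -0.2143).
Then the next iterate is (x₁, x₂)₁ = (-2.0000, 0.2857).
Re-evaluating at (-2.0000, 0.2857): F = (0.081753, -0.122451), so ‖F‖₂ = 0.1472.

0.1472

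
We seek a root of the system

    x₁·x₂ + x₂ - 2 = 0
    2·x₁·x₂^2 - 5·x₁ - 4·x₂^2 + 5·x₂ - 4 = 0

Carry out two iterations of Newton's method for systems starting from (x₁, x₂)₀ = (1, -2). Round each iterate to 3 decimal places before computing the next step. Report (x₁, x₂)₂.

(0.281, 1.594)

At (1, -2): F = (-6.000, -27.000).
Jacobian J = [[x₂, x₁ + 1], [2·x₂^2 - 5, 4·x₁·x₂ - 8·x₂ + 5]].
At the point, J = [[-2.000, 2.000], [3.000, 13.000]] (det J = -32.000).
Solving J·Δ = −F gives Δ = (-0.750, 2.250).
Then the next iterate is (x₁, x₂)₁ = (0.250, 0.250).
Round to (0.250, 0.250) and repeat: F = (-1.68750, -4.21875), J = [[0.250, 1.250], [-4.875, 3.250]].
Δ = (0.031, 1.344), so (x₁, x₂)₂ = (0.281, 1.594).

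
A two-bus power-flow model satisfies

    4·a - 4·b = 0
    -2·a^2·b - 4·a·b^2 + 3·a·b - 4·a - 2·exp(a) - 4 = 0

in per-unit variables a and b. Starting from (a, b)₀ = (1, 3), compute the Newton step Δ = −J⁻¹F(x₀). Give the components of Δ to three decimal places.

At (1, 3): F = (-8.000, -46.43656).
Jacobian J = [[4, -4], [-4·a·b - 4·b^2 + 3·b - 2·exp(a) - 4, -2·a^2 - 8·a·b + 3·a]].
At the point, J = [[4.000, -4.000], [-48.43656, -23.000]] (det J = -285.74625).
Solving J·Δ = −F gives Δ = (-0.006, -2.006).

(-0.006, -2.006)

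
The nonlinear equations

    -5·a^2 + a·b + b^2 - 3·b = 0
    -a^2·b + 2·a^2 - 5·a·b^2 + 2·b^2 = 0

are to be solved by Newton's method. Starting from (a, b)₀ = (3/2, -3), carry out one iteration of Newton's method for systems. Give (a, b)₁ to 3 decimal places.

(1.220, -2.029)

At (3/2, -3): F = (2.250, -38.250).
Jacobian J = [[-10·a + b, a + 2·b - 3], [-2·a·b + 4·a - 5·b^2, -a^2 - 10·a·b + 4·b]].
At the point, J = [[-18.000, -7.500], [-30.000, 30.750]] (det J = -778.500).
Solving J·Δ = −F gives Δ = (-0.280, 0.971).
Then the next iterate is (a, b)₁ = (1.220, -2.029).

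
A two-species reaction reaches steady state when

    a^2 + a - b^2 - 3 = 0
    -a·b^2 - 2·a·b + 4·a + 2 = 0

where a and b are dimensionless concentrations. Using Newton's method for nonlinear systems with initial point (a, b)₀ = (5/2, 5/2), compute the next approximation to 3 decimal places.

(1.991, 1.789)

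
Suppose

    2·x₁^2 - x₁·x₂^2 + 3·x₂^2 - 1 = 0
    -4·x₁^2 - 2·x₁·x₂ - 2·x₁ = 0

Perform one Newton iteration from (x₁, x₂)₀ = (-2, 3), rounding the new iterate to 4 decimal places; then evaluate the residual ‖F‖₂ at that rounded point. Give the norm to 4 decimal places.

14.2751

At (-2, 3): F = (52.0000, 0.0000).
Jacobian J = [[4·x₁ - x₂^2, -2·x₁·x₂ + 6·x₂], [-8·x₁ - 2·x₂ - 2, -2·x₁]].
At the point, J = [[-17.0000, 30.0000], [8.0000, 4.0000]] (det J = -308.0000).
Solving J·Δ = −F gives Δ = (0.6753, -1.3506).
Then the next iterate is (x₁, x₂)₁ = (-1.3247, 1.6494).
Re-evaluating at (-1.3247, 1.6494): F = (14.275095, 0.0000), so ‖F‖₂ = 14.2751.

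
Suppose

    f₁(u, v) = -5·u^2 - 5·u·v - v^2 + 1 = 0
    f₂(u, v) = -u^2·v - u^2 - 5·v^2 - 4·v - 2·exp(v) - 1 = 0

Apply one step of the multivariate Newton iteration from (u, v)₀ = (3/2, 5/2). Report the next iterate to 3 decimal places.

(0.764, 1.300)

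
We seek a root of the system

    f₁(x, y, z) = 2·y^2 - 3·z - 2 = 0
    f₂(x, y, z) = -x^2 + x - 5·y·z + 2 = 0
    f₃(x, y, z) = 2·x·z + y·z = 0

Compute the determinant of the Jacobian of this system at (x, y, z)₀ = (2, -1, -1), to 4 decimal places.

-35.0000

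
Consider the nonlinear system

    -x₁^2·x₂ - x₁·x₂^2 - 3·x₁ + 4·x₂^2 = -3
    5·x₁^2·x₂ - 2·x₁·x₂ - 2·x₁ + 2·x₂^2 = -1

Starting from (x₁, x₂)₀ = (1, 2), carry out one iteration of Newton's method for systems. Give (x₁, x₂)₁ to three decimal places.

(0.880, 0.971)

At (1, 2): F = (10.000, 13.000).
Jacobian J = [[-2·x₁·x₂ - x₂^2 - 3, -x₁^2 - 2·x₁·x₂ + 8·x₂], [10·x₁·x₂ - 2·x₂ - 2, 5·x₁^2 - 2·x₁ + 4·x₂]].
At the point, J = [[-11.000, 11.000], [14.000, 11.000]] (det J = -275.000).
Solving J·Δ = −F gives Δ = (-0.120, -1.029).
Then the next iterate is (x₁, x₂)₁ = (0.880, 0.971).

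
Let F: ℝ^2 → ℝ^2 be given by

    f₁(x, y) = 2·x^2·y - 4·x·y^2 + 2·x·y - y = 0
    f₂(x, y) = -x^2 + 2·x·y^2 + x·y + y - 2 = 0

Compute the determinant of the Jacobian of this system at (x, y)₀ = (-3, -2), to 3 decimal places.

J = [[4·x·y - 4·y^2 + 2·y, 2·x^2 - 8·x·y + 2·x - 1], [-2·x + 2·y^2 + y, 4·x·y + x + 1]].
At the point, J = [[4.000, -37.000], [12.000, 22.000]].
det J = 532.000.

532.000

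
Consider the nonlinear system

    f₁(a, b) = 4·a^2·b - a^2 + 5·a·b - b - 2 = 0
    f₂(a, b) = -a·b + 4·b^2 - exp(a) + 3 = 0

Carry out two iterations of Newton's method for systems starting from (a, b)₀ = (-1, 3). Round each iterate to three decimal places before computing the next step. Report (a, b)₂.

(-2.369, 0.206)

At (-1, 3): F = (-9.000, 41.63212).
Jacobian J = [[8·a·b - 2·a + 5·b, 4·a^2 + 5·a - 1], [-b - exp(a), -a + 8·b]].
At the point, J = [[-7.000, -2.000], [-3.36788, 25.000]] (det J = -181.73576).
Solving J·Δ = −F gives Δ = (-0.780, -1.770).
Then the next iterate is (a, b)₁ = (-1.780, 1.230).
Round to (-1.780, 1.230) and repeat: F = (-1.75687, 11.07236), J = [[-7.80520, 2.77360], [-1.39864, 11.620]].
Δ = (-0.589, -1.024), so (a, b)₂ = (-2.369, 0.206).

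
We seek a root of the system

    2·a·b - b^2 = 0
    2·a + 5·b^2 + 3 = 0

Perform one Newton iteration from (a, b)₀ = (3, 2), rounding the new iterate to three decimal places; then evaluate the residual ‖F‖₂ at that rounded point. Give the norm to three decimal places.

8.841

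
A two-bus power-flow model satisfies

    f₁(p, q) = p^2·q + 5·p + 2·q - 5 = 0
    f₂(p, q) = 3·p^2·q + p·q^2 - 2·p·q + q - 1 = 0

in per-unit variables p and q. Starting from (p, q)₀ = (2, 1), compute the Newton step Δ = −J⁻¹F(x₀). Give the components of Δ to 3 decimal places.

At (2, 1): F = (11.000, 10.000).
Jacobian J = [[2·p·q + 5, p^2 + 2], [6·p·q + q^2 - 2·q, 3·p^2 + 2·p·q - 2·p + 1]].
At the point, J = [[9.000, 6.000], [11.000, 13.000]] (det J = 51.000).
Solving J·Δ = −F gives Δ = (-1.627, 0.608).

(-1.627, 0.608)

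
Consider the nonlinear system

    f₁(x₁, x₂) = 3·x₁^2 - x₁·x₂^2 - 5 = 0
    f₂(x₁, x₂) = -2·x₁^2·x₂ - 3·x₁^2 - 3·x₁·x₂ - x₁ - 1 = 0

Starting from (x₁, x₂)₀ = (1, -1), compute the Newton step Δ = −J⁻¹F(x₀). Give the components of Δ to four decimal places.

At (1, -1): F = (-3.0000, 0.0000).
Jacobian J = [[6·x₁ - x₂^2, -2·x₁·x₂], [-4·x₁·x₂ - 6·x₁ - 3·x₂ - 1, -2·x₁^2 - 3·x₁]].
At the point, J = [[5.0000, 2.0000], [0.0000, -5.0000]] (det J = -25.0000).
Solving J·Δ = −F gives Δ = (0.6000, 0.0000).

(0.6000, 0.0000)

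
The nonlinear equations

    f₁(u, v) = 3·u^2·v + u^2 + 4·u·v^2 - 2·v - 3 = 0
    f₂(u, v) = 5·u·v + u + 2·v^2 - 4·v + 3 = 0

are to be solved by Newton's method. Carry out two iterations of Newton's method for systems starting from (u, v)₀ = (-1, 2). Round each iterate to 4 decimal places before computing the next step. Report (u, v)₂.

(-0.5547, -0.3514)

At (-1, 2): F = (-16.0000, -8.0000).
Jacobian J = [[6·u·v + 2·u + 4·v^2, 3·u^2 + 8·u·v - 2], [5·v + 1, 5·u + 4·v - 4]].
At the point, J = [[2.0000, -15.0000], [11.0000, -1.0000]] (det J = 163.0000).
Solving J·Δ = −F gives Δ = (0.6380, -0.9816).
Then the next iterate is (u, v)₁ = (-0.3620, 1.0184).
Round to (-0.3620, 1.0184) and repeat: F = (-6.007167, -1.204627), J = [[1.212589, -4.556154], [6.0920, -1.7364]].
Δ = (-0.1927, -1.3698), so (u, v)₂ = (-0.5547, -0.3514).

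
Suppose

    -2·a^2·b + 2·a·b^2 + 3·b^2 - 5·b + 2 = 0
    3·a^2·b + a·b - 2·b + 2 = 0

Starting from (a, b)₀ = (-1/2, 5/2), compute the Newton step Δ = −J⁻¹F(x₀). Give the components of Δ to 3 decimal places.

(1.154, -4.654)

At (-1/2, 5/2): F = (0.750, -2.375).
Jacobian J = [[-4·a·b + 2·b^2, -2·a^2 + 4·a·b + 6·b - 5], [6·a·b + b, 3·a^2 + a - 2]].
At the point, J = [[17.500, 4.500], [-5.000, -1.750]] (det J = -8.125).
Solving J·Δ = −F gives Δ = (1.154, -4.654).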